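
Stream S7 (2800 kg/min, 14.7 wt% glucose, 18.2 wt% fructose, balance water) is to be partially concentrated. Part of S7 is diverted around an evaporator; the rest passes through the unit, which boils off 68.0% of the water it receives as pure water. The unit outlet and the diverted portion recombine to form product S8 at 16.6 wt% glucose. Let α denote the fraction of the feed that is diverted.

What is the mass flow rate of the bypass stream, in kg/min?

All 2800×0.147 = 411.6 kg/min of glucose reaches S8, so S8 = 411.6/0.166 = 2479.5 kg/min and vapour = 320.48 kg/min.
The evaporator receives (1−α)·2800 of feed at 0.671 water and removes 0.680 of that water:
0.680×0.671×(1−α)×2800 = 320.48
(1−α) = 320.48/1277.6 = 0.2508;  α = 0.7492.
Bypass flow = 0.7492×2800 = 2097.6 kg/min.

2098 kg/min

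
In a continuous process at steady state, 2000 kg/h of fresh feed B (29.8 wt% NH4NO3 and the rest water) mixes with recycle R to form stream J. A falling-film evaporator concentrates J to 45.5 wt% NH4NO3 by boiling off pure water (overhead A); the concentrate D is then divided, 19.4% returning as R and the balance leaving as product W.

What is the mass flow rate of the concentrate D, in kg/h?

Overall NH4NO3 balance (none leaves overhead): NH4NO3 in fresh feed = NH4NO3 in product, i.e. 2000×0.298 = (1−0.194)·D·0.455.
D = 596/(0.455×0.806) = 1625.2 kg/h.

1625 kg/h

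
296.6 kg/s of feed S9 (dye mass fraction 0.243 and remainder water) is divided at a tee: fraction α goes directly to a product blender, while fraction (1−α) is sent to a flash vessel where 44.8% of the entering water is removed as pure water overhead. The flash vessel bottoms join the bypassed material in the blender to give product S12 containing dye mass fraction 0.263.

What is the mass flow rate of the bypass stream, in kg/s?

230.1 kg/s

All 296.6×0.243 = 72.074 kg/s of dye reaches S12, so S12 = 72.074/0.263 = 274.04 kg/s and vapour = 22.555 kg/s.
The evaporator receives (1−α)·296.6 of feed at 0.757 water and removes 0.448 of that water:
0.448×0.757×(1−α)×296.6 = 22.555
(1−α) = 22.555/100.59 = 0.2242;  α = 0.7758.
Bypass flow = 0.7758×296.6 = 230.09 kg/s.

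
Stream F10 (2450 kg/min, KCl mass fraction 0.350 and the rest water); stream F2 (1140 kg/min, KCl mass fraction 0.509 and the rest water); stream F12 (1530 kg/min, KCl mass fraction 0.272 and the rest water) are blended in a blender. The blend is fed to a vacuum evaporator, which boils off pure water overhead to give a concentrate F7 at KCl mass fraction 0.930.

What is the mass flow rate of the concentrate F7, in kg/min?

1993 kg/min

KCl entering = 2450×0.350 + 1140×0.509 + 1530×0.272 = 1853.9 kg/min.
All KCl reports to F7, so F7 = 1853.9/0.930 = 1993.5 kg/min.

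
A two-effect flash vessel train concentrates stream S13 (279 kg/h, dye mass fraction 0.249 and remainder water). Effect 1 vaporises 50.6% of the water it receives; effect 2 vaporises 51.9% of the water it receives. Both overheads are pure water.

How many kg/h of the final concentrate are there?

water in feed = 279×0.751 = 209.53 kg/h.
After stage 1: water left = (1−0.506)×209.53 = 103.51; stream total = 172.98 kg/h.
After stage 2: water left = (1−0.519)×103.51 = 49.787; final concentrate = 119.26 kg/h.

119.3 kg/h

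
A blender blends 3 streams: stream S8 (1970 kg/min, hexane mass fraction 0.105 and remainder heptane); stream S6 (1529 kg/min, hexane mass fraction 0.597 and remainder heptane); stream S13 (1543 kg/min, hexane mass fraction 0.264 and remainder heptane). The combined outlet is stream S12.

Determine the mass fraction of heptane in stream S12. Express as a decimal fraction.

Total flow out = 1970 + 1529 + 1543 = 5042 kg/min.
heptane in = 1970×0.895 + 1529×0.403 + 1543×0.736 = 3515 kg/min.
heptane mass fraction in S12 = 3515/5042 = 0.697.

0.697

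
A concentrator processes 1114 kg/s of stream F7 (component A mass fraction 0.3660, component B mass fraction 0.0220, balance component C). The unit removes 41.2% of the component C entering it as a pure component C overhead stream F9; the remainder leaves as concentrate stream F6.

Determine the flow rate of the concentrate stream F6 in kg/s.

833.1 kg/s

component C entering = 1114×0.612 = 681.77 kg/s; overhead removed = 0.412×681.77 = 280.89 kg/s.
Concentrate = 1114 − 280.89 = 833.11 kg/s.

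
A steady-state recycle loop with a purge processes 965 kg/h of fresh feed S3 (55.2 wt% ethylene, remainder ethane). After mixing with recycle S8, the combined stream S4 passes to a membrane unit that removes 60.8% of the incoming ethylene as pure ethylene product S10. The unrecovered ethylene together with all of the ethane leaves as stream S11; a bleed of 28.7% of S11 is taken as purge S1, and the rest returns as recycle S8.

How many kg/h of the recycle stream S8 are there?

1281 kg/h

ethane enters only via S3 and leaves only via the purge: 965×0.448 = 0.287×(ethane in S11), and the membrane unit passes all ethane, so ethane in S4 = ethane in S11 = 1506.3 kg/h.
ethylene in S4: m_A = 965×0.552 + (1−0.287)·(1−0.608)·m_A, so m_A = 532.68/0.7205 = 739.32 kg/h.
S11 = (1−0.608)×739.32 + 1506.3 = 1796.2 kg/h.
Recycle S8 = (1−0.287)×1796.2 = 1280.7 kg/h.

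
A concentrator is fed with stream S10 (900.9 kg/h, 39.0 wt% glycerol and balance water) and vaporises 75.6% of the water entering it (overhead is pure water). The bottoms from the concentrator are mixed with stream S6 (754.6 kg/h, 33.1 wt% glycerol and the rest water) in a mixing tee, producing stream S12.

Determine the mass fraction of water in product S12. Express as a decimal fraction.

0.515

Vapour removed = 0.756×0.610×900.9 = 415.46 kg/h; concentrate = 485.44 kg/h.
water reaching the mixer = 134.09 (from concentrate) + 754.6×0.669 = 638.92 kg/h.
Product flow = 485.44 + 754.6 = 1240 kg/h; water fraction = 0.515.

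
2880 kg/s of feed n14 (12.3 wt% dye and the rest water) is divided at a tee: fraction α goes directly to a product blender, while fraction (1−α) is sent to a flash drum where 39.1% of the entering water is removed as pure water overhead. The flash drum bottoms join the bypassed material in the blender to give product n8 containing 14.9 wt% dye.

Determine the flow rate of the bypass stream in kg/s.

All 2880×0.123 = 354.24 kg/s of dye reaches n8, so n8 = 354.24/0.149 = 2377.4 kg/s and vapour = 502.55 kg/s.
The evaporator receives (1−α)·2880 of feed at 0.877 water and removes 0.391 of that water:
0.391×0.877×(1−α)×2880 = 502.55
(1−α) = 502.55/987.57 = 0.5089;  α = 0.4911.
Bypass flow = 0.4911×2880 = 1414.4 kg/s.

1414 kg/s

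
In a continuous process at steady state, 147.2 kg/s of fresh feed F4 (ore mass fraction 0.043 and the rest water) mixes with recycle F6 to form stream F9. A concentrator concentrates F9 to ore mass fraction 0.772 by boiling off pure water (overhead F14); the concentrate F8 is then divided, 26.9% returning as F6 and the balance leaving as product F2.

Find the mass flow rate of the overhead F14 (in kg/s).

139 kg/s

Overall ore balance (none leaves overhead): ore in fresh feed = ore in product, i.e. 147.2×0.043 = (1−0.269)·F8·0.772.
F8 = 6.3296/(0.772×0.731) = 11.216 kg/s.
Recycle F6 = 0.269×11.216 = 3.0171 kg/s.
Combined feed F9 = 147.2 + 3.0171 = 150.22 kg/s.
Overhead F14 = F9 − F8 = 150.22 − 11.216 = 139 kg/s.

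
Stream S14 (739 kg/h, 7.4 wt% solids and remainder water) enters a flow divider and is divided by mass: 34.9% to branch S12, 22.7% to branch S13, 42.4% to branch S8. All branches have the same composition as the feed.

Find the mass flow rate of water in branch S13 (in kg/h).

Branch S13 total = 0.227×739 = 167.75 kg/h.
water in S13 = 0.926×167.75 = 155.34 kg/h.

155.3 kg/h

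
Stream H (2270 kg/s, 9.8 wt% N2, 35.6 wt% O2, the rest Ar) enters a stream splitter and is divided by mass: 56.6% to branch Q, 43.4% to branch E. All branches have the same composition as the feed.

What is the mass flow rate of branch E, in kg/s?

985.2 kg/s

Branch E flow = 0.434×2270 = 985.18 kg/s.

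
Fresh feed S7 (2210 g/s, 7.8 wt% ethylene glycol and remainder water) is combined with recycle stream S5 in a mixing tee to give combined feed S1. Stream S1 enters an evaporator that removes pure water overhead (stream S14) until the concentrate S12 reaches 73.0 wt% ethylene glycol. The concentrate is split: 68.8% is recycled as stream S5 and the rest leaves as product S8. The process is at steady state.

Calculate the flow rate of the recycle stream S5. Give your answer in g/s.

520.7 g/s

Overall ethylene glycol balance (none leaves overhead): ethylene glycol in fresh feed = ethylene glycol in product, i.e. 2210×0.078 = (1−0.688)·S12·0.730.
S12 = 172.38/(0.730×0.312) = 756.85 g/s.
Recycle S5 = 0.688×756.85 = 520.71 g/s.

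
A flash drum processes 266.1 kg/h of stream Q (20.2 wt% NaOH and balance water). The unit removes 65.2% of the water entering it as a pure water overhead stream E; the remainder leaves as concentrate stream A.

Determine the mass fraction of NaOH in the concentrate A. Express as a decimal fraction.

NaOH is not removed: 266.1×0.202 = 53.752 kg/h of NaOH enters A.
water entering = 266.1×0.798 = 212.35 kg/h; overhead removed = 0.652×212.35 = 138.45 kg/h.
Concentrate = 266.1 − 138.45 = 127.65 kg/h.
Mass fraction = 53.752/127.65 = 0.421.

0.421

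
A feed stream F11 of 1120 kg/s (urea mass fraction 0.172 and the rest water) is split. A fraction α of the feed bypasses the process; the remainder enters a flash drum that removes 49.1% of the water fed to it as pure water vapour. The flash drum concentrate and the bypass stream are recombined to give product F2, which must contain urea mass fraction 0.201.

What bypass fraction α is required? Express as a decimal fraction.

All 1120×0.172 = 192.64 kg/s of urea reaches F2, so F2 = 192.64/0.201 = 958.41 kg/s and vapour = 161.59 kg/s.
The evaporator receives (1−α)·1120 of feed at 0.828 water and removes 0.491 of that water:
0.491×0.828×(1−α)×1120 = 161.59
(1−α) = 161.59/455.33 = 0.3549;  α = 0.6451.

0.645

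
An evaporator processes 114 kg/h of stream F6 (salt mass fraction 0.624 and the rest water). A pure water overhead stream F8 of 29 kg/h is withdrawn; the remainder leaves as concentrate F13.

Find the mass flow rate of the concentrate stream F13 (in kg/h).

85 kg/h

Concentrate = 114 − 29 = 85 kg/h.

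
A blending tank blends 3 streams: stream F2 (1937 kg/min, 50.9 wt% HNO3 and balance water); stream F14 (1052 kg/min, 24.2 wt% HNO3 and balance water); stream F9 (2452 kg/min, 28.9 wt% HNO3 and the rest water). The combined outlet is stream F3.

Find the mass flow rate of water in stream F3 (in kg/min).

water out = water in = 1937×0.491 + 1052×0.758 + 2452×0.711 = 3491.9 kg/min.

3492 kg/min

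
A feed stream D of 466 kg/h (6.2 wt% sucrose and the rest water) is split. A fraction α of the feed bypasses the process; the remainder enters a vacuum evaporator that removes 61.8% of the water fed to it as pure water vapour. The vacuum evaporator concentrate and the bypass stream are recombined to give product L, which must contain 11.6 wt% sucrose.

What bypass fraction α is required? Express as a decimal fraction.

All 466×0.062 = 28.892 kg/h of sucrose reaches L, so L = 28.892/0.116 = 249.07 kg/h and vapour = 216.93 kg/h.
The evaporator receives (1−α)·466 of feed at 0.938 water and removes 0.618 of that water:
0.618×0.938×(1−α)×466 = 216.93
(1−α) = 216.93/270.13 = 0.8031;  α = 0.1969.

0.197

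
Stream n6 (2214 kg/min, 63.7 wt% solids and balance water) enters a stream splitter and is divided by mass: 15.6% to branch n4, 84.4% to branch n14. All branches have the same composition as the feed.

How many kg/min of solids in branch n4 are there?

Branch n4 total = 0.156×2214 = 345.38 kg/min.
solids in n4 = 0.637×345.38 = 220.01 kg/min.

220 kg/min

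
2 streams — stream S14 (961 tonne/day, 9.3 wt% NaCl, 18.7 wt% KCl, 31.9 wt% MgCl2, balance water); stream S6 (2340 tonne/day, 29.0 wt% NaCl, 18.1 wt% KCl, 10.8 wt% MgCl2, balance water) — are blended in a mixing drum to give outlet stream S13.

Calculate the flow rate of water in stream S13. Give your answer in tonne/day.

1371 tonne/day

water out = water in = 961×0.401 + 2340×0.421 = 1370.5 tonne/day.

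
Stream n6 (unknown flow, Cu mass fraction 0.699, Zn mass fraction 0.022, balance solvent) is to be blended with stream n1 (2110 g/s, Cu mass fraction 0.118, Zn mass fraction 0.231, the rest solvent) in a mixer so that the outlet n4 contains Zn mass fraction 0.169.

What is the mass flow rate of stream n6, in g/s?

Let n6 be the unknown flow. Total out = 2110 + n6.
Zn balance: 487.41 + 0.022·n6 = 0.169·(2110 + n6)
(0.022 − 0.169)·n6 = 0.169×2110 − 487.41 = -130.82
n6 = -130.82 / -0.147 = 889.93 g/s

889.9 g/s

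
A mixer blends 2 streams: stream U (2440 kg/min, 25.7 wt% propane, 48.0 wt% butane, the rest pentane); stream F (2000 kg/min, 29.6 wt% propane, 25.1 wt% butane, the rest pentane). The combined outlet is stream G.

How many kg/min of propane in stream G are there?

1219 kg/min

propane out = propane in = 2440×0.257 + 2000×0.296 = 1219.1 kg/min.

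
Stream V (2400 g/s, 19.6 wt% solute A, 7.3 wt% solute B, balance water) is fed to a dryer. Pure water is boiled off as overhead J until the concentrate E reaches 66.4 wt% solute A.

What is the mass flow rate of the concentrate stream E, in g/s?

solute A is conserved: 2400×0.196 = 470.4 g/s all reports to the concentrate.
Concentrate = 470.4/(target fraction) = 708.43 g/s.

708.4 g/s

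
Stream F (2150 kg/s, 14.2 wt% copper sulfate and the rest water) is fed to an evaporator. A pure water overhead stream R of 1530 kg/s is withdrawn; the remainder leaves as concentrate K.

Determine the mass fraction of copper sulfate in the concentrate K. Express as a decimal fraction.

copper sulfate is not removed: 2150×0.142 = 305.3 kg/s of copper sulfate enters K.
Concentrate = 2150 − 1530 = 620 kg/s.
Mass fraction = 305.3/620 = 0.492.

0.492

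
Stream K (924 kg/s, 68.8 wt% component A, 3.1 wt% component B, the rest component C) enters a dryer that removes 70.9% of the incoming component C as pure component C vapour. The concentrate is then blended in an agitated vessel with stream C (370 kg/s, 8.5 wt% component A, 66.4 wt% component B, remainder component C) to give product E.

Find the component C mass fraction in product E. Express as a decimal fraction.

0.152

Vapour removed = 0.709×0.281×924 = 184.09 kg/s; concentrate = 739.91 kg/s.
component C reaching the mixer = 75.556 (from concentrate) + 370×0.251 = 168.43 kg/s.
Product flow = 739.91 + 370 = 1109.9 kg/s; component C fraction = 0.152.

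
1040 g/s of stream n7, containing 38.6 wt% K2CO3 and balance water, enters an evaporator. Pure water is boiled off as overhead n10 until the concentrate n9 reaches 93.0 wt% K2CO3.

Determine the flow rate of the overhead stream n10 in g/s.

K2CO3 is conserved: 1040×0.386 = 401.44 g/s all reports to the concentrate.
Concentrate = 401.44/(target fraction) = 431.66 g/s.
Overhead = 1040 − 431.66 = 608.34 g/s.

608.3 g/s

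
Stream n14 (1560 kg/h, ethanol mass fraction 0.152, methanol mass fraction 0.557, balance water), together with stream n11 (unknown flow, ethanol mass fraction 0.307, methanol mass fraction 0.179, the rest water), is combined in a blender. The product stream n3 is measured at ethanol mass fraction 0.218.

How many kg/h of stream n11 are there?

Let n11 be the unknown flow. Total out = 1560 + n11.
ethanol balance: 237.12 + 0.307·n11 = 0.218·(1560 + n11)
(0.307 − 0.218)·n11 = 0.218×1560 − 237.12 = 102.96
n11 = 102.96 / 0.089 = 1156.9 kg/h

1157 kg/h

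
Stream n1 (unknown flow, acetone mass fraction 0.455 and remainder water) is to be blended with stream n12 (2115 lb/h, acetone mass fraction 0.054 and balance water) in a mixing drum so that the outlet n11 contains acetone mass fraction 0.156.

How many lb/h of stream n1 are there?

Let n1 be the unknown flow. Total out = 2115 + n1.
acetone balance: 114.21 + 0.455·n1 = 0.156·(2115 + n1)
(0.455 − 0.156)·n1 = 0.156×2115 − 114.21 = 215.73
n1 = 215.73 / 0.299 = 721.51 lb/h

721.5 lb/h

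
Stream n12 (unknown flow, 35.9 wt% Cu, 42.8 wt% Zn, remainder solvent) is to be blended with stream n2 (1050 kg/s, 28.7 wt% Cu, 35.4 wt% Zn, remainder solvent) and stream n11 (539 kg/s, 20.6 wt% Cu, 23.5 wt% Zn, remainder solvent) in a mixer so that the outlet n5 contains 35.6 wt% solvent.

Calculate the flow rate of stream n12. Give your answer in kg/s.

787.2 kg/s

Let n12 be the unknown flow. Total out = 1589 + n12.
solvent balance: 678.25 + 0.213·n12 = 0.356·(1589 + n12)
(0.213 − 0.356)·n12 = 0.356×1589 − 678.25 = -112.57
n12 = -112.57 / -0.143 = 787.18 kg/s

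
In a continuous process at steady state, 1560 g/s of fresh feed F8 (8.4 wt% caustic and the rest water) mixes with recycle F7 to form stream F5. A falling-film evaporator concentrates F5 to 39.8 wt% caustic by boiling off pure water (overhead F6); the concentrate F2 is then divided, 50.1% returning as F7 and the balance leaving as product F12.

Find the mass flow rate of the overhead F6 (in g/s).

Overall caustic balance (none leaves overhead): caustic in fresh feed = caustic in product, i.e. 1560×0.084 = (1−0.501)·F2·0.398.
F2 = 131.04/(0.398×0.499) = 659.81 g/s.
Recycle F7 = 0.501×659.81 = 330.57 g/s.
Combined feed F5 = 1560 + 330.57 = 1890.6 g/s.
Overhead F6 = F5 − F2 = 1890.6 − 659.81 = 1230.8 g/s.

1231 g/s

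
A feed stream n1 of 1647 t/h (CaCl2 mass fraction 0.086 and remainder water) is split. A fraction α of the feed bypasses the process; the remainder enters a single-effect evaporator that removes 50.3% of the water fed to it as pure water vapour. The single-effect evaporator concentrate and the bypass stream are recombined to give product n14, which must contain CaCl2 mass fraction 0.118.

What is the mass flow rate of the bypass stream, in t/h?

675.5 t/h

All 1647×0.086 = 141.64 t/h of CaCl2 reaches n14, so n14 = 141.64/0.118 = 1200.4 t/h and vapour = 446.64 t/h.
The evaporator receives (1−α)·1647 of feed at 0.914 water and removes 0.503 of that water:
0.503×0.914×(1−α)×1647 = 446.64
(1−α) = 446.64/757.2 = 0.5899;  α = 0.4101.
Bypass flow = 0.4101×1647 = 675.49 t/h.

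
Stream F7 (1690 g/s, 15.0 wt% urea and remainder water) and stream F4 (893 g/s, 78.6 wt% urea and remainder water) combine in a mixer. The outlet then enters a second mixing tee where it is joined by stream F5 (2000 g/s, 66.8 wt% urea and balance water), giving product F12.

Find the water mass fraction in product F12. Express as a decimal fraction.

0.5000

Overall, product flow = 4583 g/s.
water in = 1690×0.850 + 893×0.214 + 2000×0.332 = 2291.6 g/s.
water fraction in F12 = 0.5000.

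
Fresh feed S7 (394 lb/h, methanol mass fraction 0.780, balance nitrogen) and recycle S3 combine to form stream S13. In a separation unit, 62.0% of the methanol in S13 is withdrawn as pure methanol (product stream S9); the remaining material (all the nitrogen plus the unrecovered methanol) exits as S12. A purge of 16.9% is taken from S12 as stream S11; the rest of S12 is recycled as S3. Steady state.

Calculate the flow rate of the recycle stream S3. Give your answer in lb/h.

nitrogen enters only via S7 and leaves only via the purge: 394×0.220 = 0.169×(nitrogen in S12), and the separation unit passes all nitrogen, so nitrogen in S13 = nitrogen in S12 = 512.9 lb/h.
methanol in S13: m_A = 394×0.780 + (1−0.169)·(1−0.620)·m_A, so m_A = 307.32/0.6842 = 449.15 lb/h.
S12 = (1−0.620)×449.15 + 512.9 = 683.58 lb/h.
Recycle S3 = (1−0.169)×683.58 = 568.05 lb/h.

568.1 lb/h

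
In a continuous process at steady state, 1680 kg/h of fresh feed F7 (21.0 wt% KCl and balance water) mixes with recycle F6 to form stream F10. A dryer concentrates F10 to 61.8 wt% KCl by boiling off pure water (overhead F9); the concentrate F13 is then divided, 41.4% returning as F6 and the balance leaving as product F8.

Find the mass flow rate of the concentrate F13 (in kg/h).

Overall KCl balance (none leaves overhead): KCl in fresh feed = KCl in product, i.e. 1680×0.210 = (1−0.414)·F13·0.618.
F13 = 352.8/(0.618×0.586) = 974.19 kg/h.

974.2 kg/h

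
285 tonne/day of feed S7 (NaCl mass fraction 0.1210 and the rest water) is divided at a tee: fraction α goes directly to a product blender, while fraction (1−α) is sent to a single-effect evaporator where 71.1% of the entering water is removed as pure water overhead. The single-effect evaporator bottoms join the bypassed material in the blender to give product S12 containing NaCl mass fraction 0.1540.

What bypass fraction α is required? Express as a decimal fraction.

0.657

All 285×0.121 = 34.485 tonne/day of NaCl reaches S12, so S12 = 34.485/0.154 = 223.93 tonne/day and vapour = 61.071 tonne/day.
The evaporator receives (1−α)·285 of feed at 0.879 water and removes 0.711 of that water:
0.711×0.879×(1−α)×285 = 61.071
(1−α) = 61.071/178.12 = 0.3429;  α = 0.6571.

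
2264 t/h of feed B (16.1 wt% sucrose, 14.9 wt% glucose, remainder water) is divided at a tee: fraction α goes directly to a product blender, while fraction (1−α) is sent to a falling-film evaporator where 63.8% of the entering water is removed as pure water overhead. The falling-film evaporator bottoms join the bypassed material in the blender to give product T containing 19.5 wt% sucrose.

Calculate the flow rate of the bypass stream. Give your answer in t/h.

1367 t/h

All 2264×0.161 = 364.5 t/h of sucrose reaches T, so T = 364.5/0.195 = 1869.3 t/h and vapour = 394.75 t/h.
The evaporator receives (1−α)·2264 of feed at 0.690 water and removes 0.638 of that water:
0.638×0.690×(1−α)×2264 = 394.75
(1−α) = 394.75/996.66 = 0.3961;  α = 0.6039.
Bypass flow = 0.6039×2264 = 1367.3 t/h.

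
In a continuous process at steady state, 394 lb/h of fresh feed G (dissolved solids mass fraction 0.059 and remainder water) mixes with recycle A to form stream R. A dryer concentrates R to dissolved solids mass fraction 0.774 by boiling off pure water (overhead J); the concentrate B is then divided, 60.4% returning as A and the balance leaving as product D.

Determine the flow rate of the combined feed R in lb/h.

439.8 lb/h

Overall dissolved solids balance (none leaves overhead): dissolved solids in fresh feed = dissolved solids in product, i.e. 394×0.059 = (1−0.604)·B·0.774.
B = 23.246/(0.774×0.396) = 75.842 lb/h.
Recycle A = 0.604×75.842 = 45.809 lb/h.
Combined feed R = 394 + 45.809 = 439.81 lb/h.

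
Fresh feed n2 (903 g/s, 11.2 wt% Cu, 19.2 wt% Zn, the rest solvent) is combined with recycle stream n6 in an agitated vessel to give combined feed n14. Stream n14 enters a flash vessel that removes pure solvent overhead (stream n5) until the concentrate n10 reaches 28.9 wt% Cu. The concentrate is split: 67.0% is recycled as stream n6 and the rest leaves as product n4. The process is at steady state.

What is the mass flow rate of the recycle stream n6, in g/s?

Overall Cu balance (none leaves overhead): Cu in fresh feed = Cu in product, i.e. 903×0.112 = (1−0.670)·n10·0.289.
n10 = 101.14/(0.289×0.330) = 1060.5 g/s.
Recycle n6 = 0.670×1060.5 = 710.51 g/s.

710.5 g/s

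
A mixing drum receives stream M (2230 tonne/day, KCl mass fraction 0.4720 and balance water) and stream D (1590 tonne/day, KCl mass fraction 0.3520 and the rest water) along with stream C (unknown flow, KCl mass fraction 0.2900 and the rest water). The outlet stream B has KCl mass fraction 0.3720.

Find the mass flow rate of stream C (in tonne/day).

2332 tonne/day

Let C be the unknown flow. Total out = 3820 + C.
KCl balance: 1612.2 + 0.290·C = 0.372·(3820 + C)
(0.290 − 0.372)·C = 0.372×3820 − 1612.2 = -191.2
C = -191.2 / -0.082 = 2331.7 tonne/day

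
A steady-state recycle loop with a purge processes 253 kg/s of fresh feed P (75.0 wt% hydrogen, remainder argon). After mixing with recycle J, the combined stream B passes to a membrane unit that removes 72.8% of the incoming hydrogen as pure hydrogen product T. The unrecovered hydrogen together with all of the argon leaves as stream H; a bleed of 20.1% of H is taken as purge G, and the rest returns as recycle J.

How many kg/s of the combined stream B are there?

557.1 kg/s

argon enters only via P and leaves only via the purge: 253×0.250 = 0.201×(argon in H), and the membrane unit passes all argon, so argon in B = argon in H = 314.68 kg/s.
hydrogen in B: m_A = 253×0.750 + (1−0.201)·(1−0.728)·m_A, so m_A = 189.75/0.7827 = 242.44 kg/s.
B = 242.44 + 314.68 = 557.12 kg/s.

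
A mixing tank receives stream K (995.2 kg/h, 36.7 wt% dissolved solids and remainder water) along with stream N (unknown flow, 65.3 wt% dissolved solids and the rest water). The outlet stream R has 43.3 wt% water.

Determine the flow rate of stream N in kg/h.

Let N be the unknown flow. Total out = 995.2 + N.
water balance: 629.96 + 0.347·N = 0.433·(995.2 + N)
(0.347 − 0.433)·N = 0.433×995.2 − 629.96 = -199.04
N = -199.04 / -0.086 = 2314.4 kg/h

2314 kg/h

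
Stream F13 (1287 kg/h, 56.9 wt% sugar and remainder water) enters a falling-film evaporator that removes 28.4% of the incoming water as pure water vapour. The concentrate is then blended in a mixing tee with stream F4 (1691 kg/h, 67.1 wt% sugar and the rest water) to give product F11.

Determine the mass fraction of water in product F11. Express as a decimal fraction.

0.338

Vapour removed = 0.284×0.431×1287 = 157.53 kg/h; concentrate = 1129.5 kg/h.
water reaching the mixer = 397.16 (from concentrate) + 1691×0.329 = 953.5 kg/h.
Product flow = 1129.5 + 1691 = 2820.5 kg/h; water fraction = 0.338.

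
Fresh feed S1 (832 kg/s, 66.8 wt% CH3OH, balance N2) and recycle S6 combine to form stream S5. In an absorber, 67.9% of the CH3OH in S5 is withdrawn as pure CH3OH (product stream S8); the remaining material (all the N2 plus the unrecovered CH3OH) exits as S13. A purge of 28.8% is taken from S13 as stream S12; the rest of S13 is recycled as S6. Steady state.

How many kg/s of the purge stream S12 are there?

342.8 kg/s

N2 enters only via S1 and leaves only via the purge: 832×0.332 = 0.288×(N2 in S13), and the absorber passes all N2, so N2 in S5 = N2 in S13 = 959.11 kg/s.
CH3OH in S5: m_A = 832×0.668 + (1−0.288)·(1−0.679)·m_A, so m_A = 555.78/0.7714 = 720.43 kg/s.
S13 = (1−0.679)×720.43 + 959.11 = 1190.4 kg/s.
Purge S12 = 0.288×1190.4 = 342.83 kg/s.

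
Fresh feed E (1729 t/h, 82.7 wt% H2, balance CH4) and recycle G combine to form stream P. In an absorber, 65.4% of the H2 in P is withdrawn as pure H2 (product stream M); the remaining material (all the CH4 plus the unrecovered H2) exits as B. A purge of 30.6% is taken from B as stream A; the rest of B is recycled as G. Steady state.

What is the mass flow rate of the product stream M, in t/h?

H2 in P: m_A = 1729×0.827 + (1−0.306)·(1−0.654)·m_A, so m_A = 1429.9/0.7599 = 1881.7 t/h.
Product M = 0.654×1881.7 = 1230.7 t/h.

1231 t/h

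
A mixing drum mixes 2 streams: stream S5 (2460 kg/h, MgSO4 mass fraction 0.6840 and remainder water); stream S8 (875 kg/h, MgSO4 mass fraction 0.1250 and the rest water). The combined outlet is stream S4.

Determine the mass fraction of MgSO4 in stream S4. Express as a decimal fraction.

0.5373

Total flow out = 2460 + 875 = 3335 kg/h.
MgSO4 in = 2460×0.684 + 875×0.125 = 1792 kg/h.
MgSO4 mass fraction in S4 = 1792/3335 = 0.5373.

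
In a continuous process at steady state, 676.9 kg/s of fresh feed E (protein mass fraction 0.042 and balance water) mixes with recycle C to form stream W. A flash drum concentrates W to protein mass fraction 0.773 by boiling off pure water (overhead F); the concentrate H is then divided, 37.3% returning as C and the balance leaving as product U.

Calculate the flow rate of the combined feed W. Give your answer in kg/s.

Overall protein balance (none leaves overhead): protein in fresh feed = protein in product, i.e. 676.9×0.042 = (1−0.373)·H·0.773.
H = 28.43/(0.773×0.627) = 58.658 kg/s.
Recycle C = 0.373×58.658 = 21.879 kg/s.
Combined feed W = 676.9 + 21.879 = 698.78 kg/s.

698.8 kg/s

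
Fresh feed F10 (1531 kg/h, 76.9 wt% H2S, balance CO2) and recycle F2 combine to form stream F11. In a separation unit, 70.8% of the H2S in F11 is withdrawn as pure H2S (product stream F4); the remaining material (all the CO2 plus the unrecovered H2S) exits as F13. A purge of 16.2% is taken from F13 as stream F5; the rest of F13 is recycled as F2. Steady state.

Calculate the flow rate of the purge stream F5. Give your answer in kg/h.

CO2 enters only via F10 and leaves only via the purge: 1531×0.231 = 0.162×(CO2 in F13), and the separation unit passes all CO2, so CO2 in F11 = CO2 in F13 = 2183.1 kg/h.
H2S in F11: m_A = 1531×0.769 + (1−0.162)·(1−0.708)·m_A, so m_A = 1177.3/0.7553 = 1558.8 kg/h.
F13 = (1−0.708)×1558.8 + 2183.1 = 2638.3 kg/h.
Purge F5 = 0.162×2638.3 = 427.4 kg/h.

427.4 kg/h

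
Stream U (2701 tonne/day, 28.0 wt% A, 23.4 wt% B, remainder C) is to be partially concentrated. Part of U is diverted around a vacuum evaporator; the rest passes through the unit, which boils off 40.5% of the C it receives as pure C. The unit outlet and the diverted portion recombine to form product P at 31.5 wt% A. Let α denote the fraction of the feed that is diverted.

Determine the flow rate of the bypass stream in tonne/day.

1176 tonne/day

All 2701×0.280 = 756.28 tonne/day of A reaches P, so P = 756.28/0.315 = 2400.9 tonne/day and vapour = 300.11 tonne/day.
The evaporator receives (1−α)·2701 of feed at 0.486 C and removes 0.405 of that C:
0.405×0.486×(1−α)×2701 = 300.11
(1−α) = 300.11/531.64 = 0.5645;  α = 0.4355.
Bypass flow = 0.4355×2701 = 1176.3 tonne/day.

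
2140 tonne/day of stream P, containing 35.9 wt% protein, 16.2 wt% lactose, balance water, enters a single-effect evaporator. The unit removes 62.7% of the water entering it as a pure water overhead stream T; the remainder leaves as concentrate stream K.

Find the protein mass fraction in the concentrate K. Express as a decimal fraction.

protein is not removed: 2140×0.359 = 768.26 tonne/day of protein enters K.
water entering = 2140×0.479 = 1025.1 tonne/day; overhead removed = 0.627×1025.1 = 642.71 tonne/day.
Concentrate = 2140 − 642.71 = 1497.3 tonne/day.
Mass fraction = 768.26/1497.3 = 0.5131.

0.5131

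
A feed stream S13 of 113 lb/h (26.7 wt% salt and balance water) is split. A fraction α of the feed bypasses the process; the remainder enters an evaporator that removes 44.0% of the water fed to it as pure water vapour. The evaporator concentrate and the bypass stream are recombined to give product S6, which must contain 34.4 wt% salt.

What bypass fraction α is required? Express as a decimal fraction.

All 113×0.267 = 30.171 lb/h of salt reaches S6, so S6 = 30.171/0.344 = 87.706 lb/h and vapour = 25.294 lb/h.
The evaporator receives (1−α)·113 of feed at 0.733 water and removes 0.440 of that water:
0.440×0.733×(1−α)×113 = 25.294
(1−α) = 25.294/36.445 = 0.6940;  α = 0.3060.

0.306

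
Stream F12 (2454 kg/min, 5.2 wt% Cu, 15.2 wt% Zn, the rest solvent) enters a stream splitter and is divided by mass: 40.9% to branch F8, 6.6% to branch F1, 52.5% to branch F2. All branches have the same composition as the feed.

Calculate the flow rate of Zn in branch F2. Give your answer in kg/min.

195.8 kg/min

Branch F2 total = 0.525×2454 = 1288.4 kg/min.
Zn in F2 = 0.152×1288.4 = 195.83 kg/min.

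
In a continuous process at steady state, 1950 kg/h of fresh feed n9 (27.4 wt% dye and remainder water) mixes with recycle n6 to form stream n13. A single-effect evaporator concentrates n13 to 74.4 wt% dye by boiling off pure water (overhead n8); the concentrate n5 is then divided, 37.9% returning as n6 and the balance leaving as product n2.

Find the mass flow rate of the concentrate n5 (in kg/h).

1156 kg/h

Overall dye balance (none leaves overhead): dye in fresh feed = dye in product, i.e. 1950×0.274 = (1−0.379)·n5·0.744.
n5 = 534.3/(0.744×0.621) = 1156.4 kg/h.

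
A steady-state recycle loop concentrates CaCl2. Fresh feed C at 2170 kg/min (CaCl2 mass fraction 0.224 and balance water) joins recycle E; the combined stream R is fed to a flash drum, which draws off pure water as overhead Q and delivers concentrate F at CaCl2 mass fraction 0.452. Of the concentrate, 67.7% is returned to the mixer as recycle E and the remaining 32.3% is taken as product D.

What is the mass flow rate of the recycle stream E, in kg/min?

Overall CaCl2 balance (none leaves overhead): CaCl2 in fresh feed = CaCl2 in product, i.e. 2170×0.224 = (1−0.677)·F·0.452.
F = 486.08/(0.452×0.323) = 3329.4 kg/min.
Recycle E = 0.677×3329.4 = 2254 kg/min.

2254 kg/min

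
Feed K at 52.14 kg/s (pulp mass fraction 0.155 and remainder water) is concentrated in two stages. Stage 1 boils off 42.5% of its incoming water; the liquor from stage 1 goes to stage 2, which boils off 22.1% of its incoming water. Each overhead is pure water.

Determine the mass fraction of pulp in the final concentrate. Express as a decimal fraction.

water in feed = 52.14×0.845 = 44.058 kg/s.
After stage 1: water left = (1−0.425)×44.058 = 25.334; stream total = 33.415 kg/s.
After stage 2: water left = (1−0.221)×25.334 = 19.735; final concentrate = 27.817 kg/s.
pulp fraction = 8.0817/27.817 = 0.291.

0.291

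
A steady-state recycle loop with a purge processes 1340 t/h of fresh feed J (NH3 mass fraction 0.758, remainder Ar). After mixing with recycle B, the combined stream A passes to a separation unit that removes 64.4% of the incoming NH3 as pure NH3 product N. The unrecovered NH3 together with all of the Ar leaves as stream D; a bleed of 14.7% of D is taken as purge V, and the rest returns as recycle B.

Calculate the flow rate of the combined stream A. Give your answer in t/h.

Ar enters only via J and leaves only via the purge: 1340×0.242 = 0.147×(Ar in D), and the separation unit passes all Ar, so Ar in A = Ar in D = 2206 t/h.
NH3 in A: m_A = 1340×0.758 + (1−0.147)·(1−0.644)·m_A, so m_A = 1015.7/0.6963 = 1458.7 t/h.
A = 1458.7 + 2206 = 3664.7 t/h.

3665 t/h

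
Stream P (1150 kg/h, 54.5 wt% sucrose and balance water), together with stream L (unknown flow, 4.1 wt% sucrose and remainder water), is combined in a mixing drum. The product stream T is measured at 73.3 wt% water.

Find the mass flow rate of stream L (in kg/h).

Let L be the unknown flow. Total out = 1150 + L.
water balance: 523.25 + 0.959·L = 0.733·(1150 + L)
(0.959 − 0.733)·L = 0.733×1150 − 523.25 = 319.7
L = 319.7 / 0.226 = 1414.6 kg/h

1415 kg/h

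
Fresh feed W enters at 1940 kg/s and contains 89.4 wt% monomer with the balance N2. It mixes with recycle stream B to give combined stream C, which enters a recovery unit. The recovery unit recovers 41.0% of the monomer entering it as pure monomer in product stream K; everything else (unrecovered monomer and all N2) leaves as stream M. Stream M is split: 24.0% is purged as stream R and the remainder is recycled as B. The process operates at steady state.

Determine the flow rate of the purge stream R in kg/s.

N2 enters only via W and leaves only via the purge: 1940×0.106 = 0.240×(N2 in M), and the recovery unit passes all N2, so N2 in C = N2 in M = 856.83 kg/s.
monomer in C: m_A = 1940×0.894 + (1−0.240)·(1−0.410)·m_A, so m_A = 1734.4/0.5516 = 3144.2 kg/s.
M = (1−0.410)×3144.2 + 856.83 = 2711.9 kg/s.
Purge R = 0.240×2711.9 = 650.86 kg/s.

650.9 kg/s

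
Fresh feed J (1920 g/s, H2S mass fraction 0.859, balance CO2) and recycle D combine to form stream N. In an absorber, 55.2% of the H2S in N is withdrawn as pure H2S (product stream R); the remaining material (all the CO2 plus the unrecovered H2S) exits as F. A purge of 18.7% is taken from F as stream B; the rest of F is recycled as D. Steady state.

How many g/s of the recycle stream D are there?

2122 g/s

CO2 enters only via J and leaves only via the purge: 1920×0.141 = 0.187×(CO2 in F), and the absorber passes all CO2, so CO2 in N = CO2 in F = 1447.7 g/s.
H2S in N: m_A = 1920×0.859 + (1−0.187)·(1−0.552)·m_A, so m_A = 1649.3/0.6358 = 2594.1 g/s.
F = (1−0.552)×2594.1 + 1447.7 = 2609.9 g/s.
Recycle D = (1−0.187)×2609.9 = 2121.8 g/s.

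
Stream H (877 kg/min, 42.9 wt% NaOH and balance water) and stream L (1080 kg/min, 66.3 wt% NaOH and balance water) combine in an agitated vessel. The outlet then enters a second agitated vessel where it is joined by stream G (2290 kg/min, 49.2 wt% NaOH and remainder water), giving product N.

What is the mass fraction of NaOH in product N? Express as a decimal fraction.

Overall, product flow = 4247 kg/min.
NaOH in = 877×0.429 + 1080×0.663 + 2290×0.492 = 2219 kg/min.
NaOH fraction in N = 0.522.

0.522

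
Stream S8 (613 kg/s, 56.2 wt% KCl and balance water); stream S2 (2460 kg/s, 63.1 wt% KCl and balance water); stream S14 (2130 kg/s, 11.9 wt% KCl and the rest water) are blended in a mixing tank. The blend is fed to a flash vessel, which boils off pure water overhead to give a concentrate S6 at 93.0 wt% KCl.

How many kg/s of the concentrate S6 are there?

2312 kg/s

KCl entering = 613×0.562 + 2460×0.631 + 2130×0.119 = 2150.2 kg/s.
All KCl reports to S6, so S6 = 2150.2/0.930 = 2312.1 kg/s.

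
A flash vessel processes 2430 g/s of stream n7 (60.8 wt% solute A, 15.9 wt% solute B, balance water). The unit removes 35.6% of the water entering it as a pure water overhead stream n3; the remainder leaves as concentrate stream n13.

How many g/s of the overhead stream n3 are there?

water entering = 2430×0.233 = 566.19 g/s; overhead removed = 0.356×566.19 = 201.56 g/s.

201.6 g/s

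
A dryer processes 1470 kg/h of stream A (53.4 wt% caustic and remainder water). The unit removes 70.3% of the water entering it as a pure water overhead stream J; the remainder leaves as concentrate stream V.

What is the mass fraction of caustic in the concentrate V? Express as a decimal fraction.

0.794

caustic is not removed: 1470×0.534 = 784.98 kg/h of caustic enters V.
water entering = 1470×0.466 = 685.02 kg/h; overhead removed = 0.703×685.02 = 481.57 kg/h.
Concentrate = 1470 − 481.57 = 988.43 kg/h.
Mass fraction = 784.98/988.43 = 0.794.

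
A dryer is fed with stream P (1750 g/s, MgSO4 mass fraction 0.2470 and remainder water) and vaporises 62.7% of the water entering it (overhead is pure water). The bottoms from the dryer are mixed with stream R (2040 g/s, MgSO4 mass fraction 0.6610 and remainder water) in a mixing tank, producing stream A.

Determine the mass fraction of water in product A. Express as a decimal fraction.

0.3992

Vapour removed = 0.627×0.753×1750 = 826.23 g/s; concentrate = 923.77 g/s.
water reaching the mixer = 491.52 (from concentrate) + 2040×0.339 = 1183.1 g/s.
Product flow = 923.77 + 2040 = 2963.8 g/s; water fraction = 0.3992.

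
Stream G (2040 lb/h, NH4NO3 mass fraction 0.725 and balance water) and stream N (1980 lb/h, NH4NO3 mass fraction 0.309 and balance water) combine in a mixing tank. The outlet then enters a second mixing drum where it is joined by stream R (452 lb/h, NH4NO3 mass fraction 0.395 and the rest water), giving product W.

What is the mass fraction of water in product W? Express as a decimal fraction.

Overall, product flow = 4472 lb/h.
water in = 2040×0.275 + 1980×0.691 + 452×0.605 = 2202.6 lb/h.
water fraction in W = 0.493.

0.493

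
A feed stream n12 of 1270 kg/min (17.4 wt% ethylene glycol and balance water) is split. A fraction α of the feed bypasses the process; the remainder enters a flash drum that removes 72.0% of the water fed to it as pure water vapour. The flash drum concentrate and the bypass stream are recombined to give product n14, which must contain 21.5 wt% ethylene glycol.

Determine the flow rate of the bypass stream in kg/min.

All 1270×0.174 = 220.98 kg/min of ethylene glycol reaches n14, so n14 = 220.98/0.215 = 1027.8 kg/min and vapour = 242.19 kg/min.
The evaporator receives (1−α)·1270 of feed at 0.826 water and removes 0.720 of that water:
0.720×0.826×(1−α)×1270 = 242.19
(1−α) = 242.19/755.29 = 0.3207;  α = 0.6793.
Bypass flow = 0.6793×1270 = 862.77 kg/min.

862.8 kg/min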